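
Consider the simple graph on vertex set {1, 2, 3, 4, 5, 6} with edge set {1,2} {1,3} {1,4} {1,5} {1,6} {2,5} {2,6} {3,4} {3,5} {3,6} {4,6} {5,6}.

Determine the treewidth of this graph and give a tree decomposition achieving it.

Treewidth 3.
One such decomposition:
Bags: B1 = {1, 3, 5, 6}  B2 = {1, 3, 4, 6}  B3 = {1, 2, 5, 6}
Tree: B1–B2, B1–B3

The largest bag has 4 vertices, giving width 3; this decomposition certifies tw(G) ≤ 3. For the lower bound, the 4 vertices {1, 2, 5, 6} are pairwise adjacent, and any tree decomposition puts a clique entirely inside one bag — forcing width ≥ 3. Therefore the treewidth is 3.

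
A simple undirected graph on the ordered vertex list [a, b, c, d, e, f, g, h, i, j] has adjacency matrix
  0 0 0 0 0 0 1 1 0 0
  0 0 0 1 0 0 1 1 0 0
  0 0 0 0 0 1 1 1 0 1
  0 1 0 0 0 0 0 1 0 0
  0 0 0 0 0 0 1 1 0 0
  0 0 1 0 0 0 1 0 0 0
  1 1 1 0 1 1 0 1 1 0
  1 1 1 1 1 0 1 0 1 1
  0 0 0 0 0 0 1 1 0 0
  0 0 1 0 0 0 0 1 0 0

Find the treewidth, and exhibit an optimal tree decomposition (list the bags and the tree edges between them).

Every bag has size at most 3, so the width is 3 − 1 = 2 and tw(G) ≤ 2. Conversely, {b, d, h} is a clique of size 3, and the vertices of any clique must share a bag in every tree decomposition; so some bag has ≥ 3 vertices and tw(G) ≥ 2. The upper and lower bounds meet at 2, so that is the treewidth.

Treewidth 2.
One optimal decomposition is:
Bags: B1 = {e, g, h}  B2 = {g, h, i}  B3 = {c, g, h}  B4 = {b, g, h}  B5 = {a, g, h}  B6 = {c, f, g}  B7 = {b, d, h}  B8 = {c, h, j}
Tree: B1–B2, B2–B3, B1–B4, B4–B5, B3–B6, B4–B7, B3–B8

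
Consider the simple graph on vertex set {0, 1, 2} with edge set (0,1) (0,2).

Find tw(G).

1

A width-1 tree decomposition is:
Bags: B1 = {0, 2}  B2 = {0, 1}
Tree: B1–B2
Every bag has size at most 2, so the width is 2 − 1 = 1 and tw(G) ≤ 1. G has an edge, so its treewidth is at least 1. Therefore the treewidth is 1.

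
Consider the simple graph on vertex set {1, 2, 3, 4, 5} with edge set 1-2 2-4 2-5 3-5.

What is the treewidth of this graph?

1

A width-1 tree decomposition is:
Bags: B1 = {3, 5}  B2 = {2, 5}  B3 = {2, 4}  B4 = {1, 2}
Tree: B1–B2, B2–B3, B2–B4
Each bag holds 2 vertices, so the decomposition has width 1, which upper-bounds the treewidth. Since G has at least one edge (e.g. 5–3), it is not an edgeless graph, so tw(G) ≥ 1. Therefore the treewidth is 1.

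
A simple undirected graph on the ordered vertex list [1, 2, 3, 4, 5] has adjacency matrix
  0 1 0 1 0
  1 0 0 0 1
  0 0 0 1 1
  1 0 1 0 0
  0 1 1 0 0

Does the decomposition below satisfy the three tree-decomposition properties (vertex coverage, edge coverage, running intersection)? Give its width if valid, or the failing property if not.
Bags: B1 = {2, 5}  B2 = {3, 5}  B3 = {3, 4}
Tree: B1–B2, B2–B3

A tree decomposition must satisfy three properties: every vertex lies in some bag; for every edge, both endpoints lie together in some bag; and for every vertex, the bags containing it form a connected subtree. Here vertex 1 appears in no bag, so the decomposition is invalid.

No — vertex 1 appears in no bag.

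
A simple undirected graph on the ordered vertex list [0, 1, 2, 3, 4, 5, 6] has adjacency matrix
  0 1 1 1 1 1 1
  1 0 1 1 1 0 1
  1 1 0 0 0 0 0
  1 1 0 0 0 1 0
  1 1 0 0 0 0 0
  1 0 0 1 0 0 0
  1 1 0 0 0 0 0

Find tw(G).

A width-2 tree decomposition is:
Bags: B1 = {0, 1, 2}  B2 = {0, 1, 3}  B3 = {0, 1, 6}  B4 = {0, 1, 4}  B5 = {0, 3, 5}
Tree: B1–B2, B1–B3, B3–B4, B2–B5
Every bag has size at most 3, so the width is 3 − 1 = 2 and tw(G) ≤ 2. Conversely, {0, 1, 2} is a clique of size 3, and the vertices of any clique must share a bag in every tree decomposition; so some bag has ≥ 3 vertices and tw(G) ≥ 2. Combining the bounds, tw(G) = 2.

2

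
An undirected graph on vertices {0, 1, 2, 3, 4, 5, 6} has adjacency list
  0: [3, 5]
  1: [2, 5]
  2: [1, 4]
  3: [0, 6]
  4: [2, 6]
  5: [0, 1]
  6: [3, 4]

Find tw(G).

A width-2 tree decomposition is:
Bags: B1 = {1, 2, 5}  B2 = {2, 4, 5}  B3 = {4, 5, 6}  B4 = {3, 5, 6}  B5 = {0, 3, 5}
Tree: B1–B2, B2–B3, B3–B4, B4–B5
The largest bag has 3 vertices, giving width 2; this decomposition certifies tw(G) ≤ 2. Since 5–1–2–4–6–3–0–5 is a cycle in G, G is not acyclic. Forests are exactly the graphs of treewidth ≤ 1, so tw(G) ≥ 2. Hence tw(G) = 2 exactly.

2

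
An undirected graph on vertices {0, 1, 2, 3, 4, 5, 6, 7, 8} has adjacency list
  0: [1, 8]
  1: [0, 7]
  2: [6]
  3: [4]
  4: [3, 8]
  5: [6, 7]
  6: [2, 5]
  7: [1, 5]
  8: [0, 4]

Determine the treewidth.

1

A width-1 tree decomposition is:
Bags: B1 = {2, 6}  B2 = {5, 6}  B3 = {5, 7}  B4 = {1, 7}  B5 = {0, 1}  B6 = {0, 8}  B7 = {4, 8}  B8 = {3, 4}
Tree: B1–B2, B2–B3, B3–B4, B4–B5, B5–B6, B6–B7, B7–B8
Every bag has size at most 2, so the width is 2 − 1 = 1 and tw(G) ≤ 1. Since G has at least one edge (e.g. 2–6), it is not an edgeless graph, so tw(G) ≥ 1. The upper and lower bounds meet at 1, so that is the treewidth.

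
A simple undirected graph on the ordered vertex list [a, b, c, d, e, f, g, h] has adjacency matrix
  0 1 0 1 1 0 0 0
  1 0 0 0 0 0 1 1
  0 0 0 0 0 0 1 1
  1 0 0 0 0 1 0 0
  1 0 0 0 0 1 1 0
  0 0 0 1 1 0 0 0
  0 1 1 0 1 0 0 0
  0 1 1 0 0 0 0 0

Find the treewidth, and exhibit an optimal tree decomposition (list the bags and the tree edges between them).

Treewidth 2.
One optimal decomposition is:
Bags: B1 = {c, g, h}  B2 = {b, g, h}  B3 = {b, e, g}  B4 = {a, b, e}  B5 = {a, e, f}  B6 = {a, d, f}
Tree: B1–B2, B2–B3, B3–B4, B4–B5, B5–B6

The largest bag has 3 vertices, giving width 2; this decomposition certifies tw(G) ≤ 2. Since c–h–b–g–c is a cycle in G, G is not acyclic. Forests are exactly the graphs of treewidth ≤ 1, so tw(G) ≥ 2. The upper and lower bounds meet at 2, so that is the treewidth.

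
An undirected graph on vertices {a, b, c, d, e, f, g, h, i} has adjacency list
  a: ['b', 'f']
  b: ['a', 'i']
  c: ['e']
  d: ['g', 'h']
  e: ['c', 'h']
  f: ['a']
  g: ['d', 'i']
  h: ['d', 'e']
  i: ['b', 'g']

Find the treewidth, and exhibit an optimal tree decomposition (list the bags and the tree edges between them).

The largest bag has 2 vertices, giving width 1; this decomposition certifies tw(G) ≤ 1. G has an edge, so its treewidth is at least 1. Therefore the treewidth is 1.

Treewidth 1.
Bags: B1 = {c, e}  B2 = {e, h}  B3 = {d, h}  B4 = {d, g}  B5 = {g, i}  B6 = {b, i}  B7 = {a, b}  B8 = {a, f}
Tree: B1–B2, B2–B3, B3–B4, B4–B5, B5–B6, B6–B7, B7–B8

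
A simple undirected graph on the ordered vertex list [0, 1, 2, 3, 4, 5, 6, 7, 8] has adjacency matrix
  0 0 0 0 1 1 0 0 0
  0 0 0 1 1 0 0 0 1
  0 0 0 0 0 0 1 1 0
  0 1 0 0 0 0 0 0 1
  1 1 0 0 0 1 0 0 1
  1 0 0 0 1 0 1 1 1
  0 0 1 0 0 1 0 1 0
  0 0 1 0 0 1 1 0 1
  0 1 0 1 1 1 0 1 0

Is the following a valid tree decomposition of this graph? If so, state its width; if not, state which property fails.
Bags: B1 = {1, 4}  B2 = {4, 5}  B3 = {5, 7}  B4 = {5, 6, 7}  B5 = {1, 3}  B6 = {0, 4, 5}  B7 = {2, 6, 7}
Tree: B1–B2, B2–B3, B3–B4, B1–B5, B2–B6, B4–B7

A tree decomposition must satisfy three properties: every vertex lies in some bag; for every edge, both endpoints lie together in some bag; and for every vertex, the bags containing it form a connected subtree. Here vertex 8 appears in no bag, so the decomposition is invalid.

No — vertex 8 appears in no bag.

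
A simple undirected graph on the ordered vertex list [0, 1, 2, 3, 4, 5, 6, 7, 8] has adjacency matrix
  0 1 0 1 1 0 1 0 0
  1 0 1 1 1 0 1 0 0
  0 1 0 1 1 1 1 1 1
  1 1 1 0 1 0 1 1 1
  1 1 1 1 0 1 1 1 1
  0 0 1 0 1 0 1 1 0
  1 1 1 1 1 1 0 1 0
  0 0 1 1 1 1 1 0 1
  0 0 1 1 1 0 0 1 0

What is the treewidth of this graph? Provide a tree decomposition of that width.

The largest bag has 5 vertices, giving width 4; this decomposition certifies tw(G) ≤ 4. Conversely, {0, 1, 3, 4, 6} is a clique of size 5, and the vertices of any clique must share a bag in every tree decomposition; so some bag has ≥ 5 vertices and tw(G) ≥ 4. Combining the bounds, tw(G) = 4.

Treewidth 4.
Bags: B1 = {2, 3, 4, 6, 7}  B2 = {2, 3, 4, 7, 8}  B3 = {1, 2, 3, 4, 6}  B4 = {2, 4, 5, 6, 7}  B5 = {0, 1, 3, 4, 6}
Tree: B1–B2, B1–B3, B1–B4, B3–B5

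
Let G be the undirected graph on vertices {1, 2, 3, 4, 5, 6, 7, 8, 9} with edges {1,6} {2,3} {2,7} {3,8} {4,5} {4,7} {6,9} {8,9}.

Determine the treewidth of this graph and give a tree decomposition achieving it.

Every bag has size at most 2, so the width is 2 − 1 = 1 and tw(G) ≤ 1. G has an edge, so its treewidth is at least 1. Therefore the treewidth is 1.

Treewidth 1.
One such decomposition:
Bags: B1 = {1, 6}  B2 = {6, 9}  B3 = {8, 9}  B4 = {3, 8}  B5 = {2, 3}  B6 = {2, 7}  B7 = {4, 7}  B8 = {4, 5}
Tree: B1–B2, B2–B3, B3–B4, B4–B5, B5–B6, B6–B7, B7–B8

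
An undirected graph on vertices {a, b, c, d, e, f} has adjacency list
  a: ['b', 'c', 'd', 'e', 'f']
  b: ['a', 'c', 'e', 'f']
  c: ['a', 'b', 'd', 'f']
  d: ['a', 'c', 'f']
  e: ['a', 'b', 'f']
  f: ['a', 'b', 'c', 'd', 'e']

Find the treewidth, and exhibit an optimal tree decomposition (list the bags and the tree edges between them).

Treewidth 3.
One such decomposition:
Bags: B1 = {a, b, c, f}  B2 = {a, b, e, f}  B3 = {a, c, d, f}
Tree: B1–B2, B1–B3

Each bag holds 4 vertices, so the decomposition has width 3, which upper-bounds the treewidth. On the other hand G contains the 4-clique {a, b, e, f}. A clique must lie in a single bag of any decomposition, so no decomposition can have width below 3. The upper and lower bounds meet at 3, so that is the treewidth.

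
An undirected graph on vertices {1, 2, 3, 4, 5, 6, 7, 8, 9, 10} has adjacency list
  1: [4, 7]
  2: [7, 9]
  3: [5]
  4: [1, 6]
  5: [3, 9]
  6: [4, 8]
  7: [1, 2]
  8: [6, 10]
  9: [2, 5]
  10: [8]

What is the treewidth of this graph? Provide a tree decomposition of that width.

Every bag has size at most 2, so the width is 2 − 1 = 1 and tw(G) ≤ 1. Any graph with an edge has treewidth ≥ 1, and G has the edge 10–8. The upper and lower bounds meet at 1, so that is the treewidth.

Treewidth 1.
One such decomposition:
Bags: B1 = {8, 10}  B2 = {6, 8}  B3 = {4, 6}  B4 = {1, 4}  B5 = {1, 7}  B6 = {2, 7}  B7 = {2, 9}  B8 = {5, 9}  B9 = {3, 5}
Tree: B1–B2, B2–B3, B3–B4, B4–B5, B5–B6, B6–B7, B7–B8, B8–B9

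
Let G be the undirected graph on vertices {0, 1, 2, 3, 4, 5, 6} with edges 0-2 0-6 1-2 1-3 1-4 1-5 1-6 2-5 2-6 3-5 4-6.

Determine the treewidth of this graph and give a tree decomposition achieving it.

Every bag has size at most 3, so the width is 3 − 1 = 2 and tw(G) ≤ 2. Conversely, {0, 2, 6} is a clique of size 3, and the vertices of any clique must share a bag in every tree decomposition; so some bag has ≥ 3 vertices and tw(G) ≥ 2. Hence tw(G) = 2 exactly.

Treewidth 2.
Bags: B1 = {1, 2, 6}  B2 = {1, 2, 5}  B3 = {1, 3, 5}  B4 = {1, 4, 6}  B5 = {0, 2, 6}
Tree: B1–B2, B2–B3, B1–B4, B1–B5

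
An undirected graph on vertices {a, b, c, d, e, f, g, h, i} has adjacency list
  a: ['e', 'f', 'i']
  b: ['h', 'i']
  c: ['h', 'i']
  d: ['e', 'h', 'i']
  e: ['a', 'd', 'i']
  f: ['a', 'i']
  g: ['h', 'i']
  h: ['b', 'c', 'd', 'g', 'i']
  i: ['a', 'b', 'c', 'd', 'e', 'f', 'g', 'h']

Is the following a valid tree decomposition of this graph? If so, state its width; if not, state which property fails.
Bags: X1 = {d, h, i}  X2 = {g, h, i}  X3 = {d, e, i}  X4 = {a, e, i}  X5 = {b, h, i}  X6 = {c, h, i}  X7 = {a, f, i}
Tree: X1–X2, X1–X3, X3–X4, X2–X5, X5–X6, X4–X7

Vertex coverage: the bags together contain {a, b, c, d, e, f, g, h, i}, the full vertex set. Edge coverage: each edge of G has both endpoints in at least one bag. Running intersection: for every vertex, the bags containing it form a connected subtree. All three properties hold, so this is a valid tree decomposition of width max|bag| − 1 = 2, and hence tw(G) ≤ 2.

Yes; width 2.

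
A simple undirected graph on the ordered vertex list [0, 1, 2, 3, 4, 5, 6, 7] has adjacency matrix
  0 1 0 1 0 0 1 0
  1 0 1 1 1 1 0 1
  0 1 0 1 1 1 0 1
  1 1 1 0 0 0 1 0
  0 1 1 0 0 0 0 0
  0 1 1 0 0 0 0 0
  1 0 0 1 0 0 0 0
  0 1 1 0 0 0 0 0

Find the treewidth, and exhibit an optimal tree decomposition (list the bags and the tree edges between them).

Every bag has size at most 3, so the width is 3 − 1 = 2 and tw(G) ≤ 2. On the other hand G contains the 3-clique {0, 1, 3}. A clique must lie in a single bag of any decomposition, so no decomposition can have width below 2. Therefore the treewidth is 2.

Treewidth 2.
One optimal decomposition is:
Bags: B1 = {1, 2, 4}  B2 = {1, 2, 3}  B3 = {1, 2, 7}  B4 = {0, 1, 3}  B5 = {0, 3, 6}  B6 = {1, 2, 5}
Tree: B1–B2, B1–B3, B2–B4, B4–B5, B3–B6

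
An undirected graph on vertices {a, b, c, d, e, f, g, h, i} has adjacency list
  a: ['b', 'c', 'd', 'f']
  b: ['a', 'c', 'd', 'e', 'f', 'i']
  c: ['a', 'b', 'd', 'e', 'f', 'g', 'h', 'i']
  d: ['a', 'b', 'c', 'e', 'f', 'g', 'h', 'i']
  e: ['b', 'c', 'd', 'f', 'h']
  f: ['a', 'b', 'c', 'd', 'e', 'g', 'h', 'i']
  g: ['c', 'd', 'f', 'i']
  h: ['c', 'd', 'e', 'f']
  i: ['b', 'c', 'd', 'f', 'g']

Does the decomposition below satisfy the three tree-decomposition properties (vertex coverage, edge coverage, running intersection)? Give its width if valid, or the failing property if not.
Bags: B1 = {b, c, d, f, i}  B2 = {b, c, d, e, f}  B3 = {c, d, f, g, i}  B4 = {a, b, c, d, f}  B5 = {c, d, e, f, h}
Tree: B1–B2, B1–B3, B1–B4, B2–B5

Vertex coverage: the bags together contain {a, b, c, d, e, f, g, h, i}, the full vertex set. Edge coverage: each edge of G has both endpoints in at least one bag. Running intersection: for every vertex, the bags containing it form a connected subtree. All three properties hold, so this is a valid tree decomposition of width max|bag| − 1 = 4, and hence tw(G) ≤ 4.

Yes; width 4.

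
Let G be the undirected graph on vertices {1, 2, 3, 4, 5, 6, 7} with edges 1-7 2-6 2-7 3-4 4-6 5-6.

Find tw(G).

1

A width-1 tree decomposition is:
Bags: B1 = {4, 6}  B2 = {3, 4}  B3 = {2, 6}  B4 = {2, 7}  B5 = {5, 6}  B6 = {1, 7}
Tree: B1–B2, B1–B3, B3–B4, B1–B5, B4–B6
Each bag holds 2 vertices, so the decomposition has width 1, which upper-bounds the treewidth. Since G has at least one edge (e.g. 6–4), it is not an edgeless graph, so tw(G) ≥ 1. Therefore the treewidth is 1.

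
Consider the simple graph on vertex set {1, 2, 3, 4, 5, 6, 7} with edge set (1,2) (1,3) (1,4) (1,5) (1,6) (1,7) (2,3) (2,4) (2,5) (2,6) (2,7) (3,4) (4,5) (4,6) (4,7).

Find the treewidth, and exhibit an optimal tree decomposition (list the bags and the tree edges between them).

Treewidth 3.
One such decomposition:
Bags: B1 = {1, 2, 4, 5}  B2 = {1, 2, 4, 7}  B3 = {1, 2, 3, 4}  B4 = {1, 2, 4, 6}
Tree: B1–B2, B2–B3, B1–B4

The largest bag has 4 vertices, giving width 3; this decomposition certifies tw(G) ≤ 3. On the other hand G contains the 4-clique {1, 2, 3, 4}. A clique must lie in a single bag of any decomposition, so no decomposition can have width below 3. The upper and lower bounds meet at 3, so that is the treewidth.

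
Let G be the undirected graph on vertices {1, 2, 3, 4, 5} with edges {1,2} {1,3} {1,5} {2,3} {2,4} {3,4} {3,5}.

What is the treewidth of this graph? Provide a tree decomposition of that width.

The largest bag has 3 vertices, giving width 2; this decomposition certifies tw(G) ≤ 2. Conversely, {1, 2, 3} is a clique of size 3, and the vertices of any clique must share a bag in every tree decomposition; so some bag has ≥ 3 vertices and tw(G) ≥ 2. Hence tw(G) = 2 exactly.

Treewidth 2.
One optimal decomposition is:
Bags: B1 = {1, 3, 5}  B2 = {1, 2, 3}  B3 = {2, 3, 4}
Tree: B1–B2, B2–B3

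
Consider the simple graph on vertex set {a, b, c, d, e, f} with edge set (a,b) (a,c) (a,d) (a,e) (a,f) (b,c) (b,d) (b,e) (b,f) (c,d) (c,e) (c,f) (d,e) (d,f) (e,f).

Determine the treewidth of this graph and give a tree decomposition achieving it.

With just one bag of size 6, the width is 6 − 1 = 5, so tw(G) ≤ 5. Conversely, {a, b, c, d, e, f} is a clique of size 6, and the vertices of any clique must share a bag in every tree decomposition; so some bag has ≥ 6 vertices and tw(G) ≥ 5. Combining the bounds, tw(G) = 5.

Treewidth 5.
Bags: B1 = {a, b, c, d, e, f}
Tree: (single bag)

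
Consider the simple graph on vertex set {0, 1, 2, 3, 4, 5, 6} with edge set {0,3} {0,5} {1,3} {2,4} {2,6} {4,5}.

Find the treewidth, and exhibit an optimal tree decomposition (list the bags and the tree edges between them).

Treewidth 1.
One such decomposition:
Bags: B1 = {1, 3}  B2 = {0, 3}  B3 = {0, 5}  B4 = {4, 5}  B5 = {2, 4}  B6 = {2, 6}
Tree: B1–B2, B2–B3, B3–B4, B4–B5, B5–B6

Each bag holds 2 vertices, so the decomposition has width 1, which upper-bounds the treewidth. Any graph with an edge has treewidth ≥ 1, and G has the edge 1–3. Hence tw(G) = 1 exactly.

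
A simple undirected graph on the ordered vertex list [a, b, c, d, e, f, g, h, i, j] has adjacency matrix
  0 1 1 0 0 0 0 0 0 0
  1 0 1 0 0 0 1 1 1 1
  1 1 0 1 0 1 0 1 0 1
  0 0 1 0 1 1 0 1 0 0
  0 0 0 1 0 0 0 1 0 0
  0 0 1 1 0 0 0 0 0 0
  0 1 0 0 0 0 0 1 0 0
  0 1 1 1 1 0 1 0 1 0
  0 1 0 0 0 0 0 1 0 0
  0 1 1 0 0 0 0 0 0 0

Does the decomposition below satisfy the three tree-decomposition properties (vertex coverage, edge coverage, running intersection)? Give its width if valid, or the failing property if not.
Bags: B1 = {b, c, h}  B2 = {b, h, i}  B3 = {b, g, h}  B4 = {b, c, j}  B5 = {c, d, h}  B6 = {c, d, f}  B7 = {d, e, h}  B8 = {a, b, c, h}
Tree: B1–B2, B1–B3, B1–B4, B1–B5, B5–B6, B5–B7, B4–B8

No — bags containing vertex h are not connected in the tree.

A tree decomposition must satisfy three properties: every vertex lies in some bag; for every edge, both endpoints lie together in some bag; and for every vertex, the bags containing it form a connected subtree. Here bags containing vertex h are not connected in the tree, so the decomposition is invalid.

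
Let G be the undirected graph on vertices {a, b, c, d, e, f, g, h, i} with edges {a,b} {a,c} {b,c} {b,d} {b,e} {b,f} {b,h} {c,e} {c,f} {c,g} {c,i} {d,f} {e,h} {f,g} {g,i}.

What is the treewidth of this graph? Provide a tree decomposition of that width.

Treewidth 2.
One optimal decomposition is:
Bags: B1 = {b, c, f}  B2 = {c, f, g}  B3 = {b, c, e}  B4 = {c, g, i}  B5 = {b, e, h}  B6 = {a, b, c}  B7 = {b, d, f}
Tree: B1–B2, B1–B3, B2–B4, B3–B5, B3–B6, B1–B7

Every bag has size at most 3, so the width is 3 − 1 = 2 and tw(G) ≤ 2. On the other hand G contains the 3-clique {c, f, g}. A clique must lie in a single bag of any decomposition, so no decomposition can have width below 2. Combining the bounds, tw(G) = 2.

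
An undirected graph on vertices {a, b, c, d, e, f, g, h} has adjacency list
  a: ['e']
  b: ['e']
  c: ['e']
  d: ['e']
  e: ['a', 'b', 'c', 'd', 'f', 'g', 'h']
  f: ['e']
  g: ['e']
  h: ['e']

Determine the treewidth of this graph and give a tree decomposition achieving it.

The largest bag has 2 vertices, giving width 1; this decomposition certifies tw(G) ≤ 1. G has an edge, so its treewidth is at least 1. Combining the bounds, tw(G) = 1.

Treewidth 1.
One optimal decomposition is:
Bags: B1 = {d, e}  B2 = {e, f}  B3 = {e, h}  B4 = {a, e}  B5 = {b, e}  B6 = {c, e}  B7 = {e, g}
Tree: B1–B2, B1–B3, B1–B4, B4–B5, B1–B6, B3–B7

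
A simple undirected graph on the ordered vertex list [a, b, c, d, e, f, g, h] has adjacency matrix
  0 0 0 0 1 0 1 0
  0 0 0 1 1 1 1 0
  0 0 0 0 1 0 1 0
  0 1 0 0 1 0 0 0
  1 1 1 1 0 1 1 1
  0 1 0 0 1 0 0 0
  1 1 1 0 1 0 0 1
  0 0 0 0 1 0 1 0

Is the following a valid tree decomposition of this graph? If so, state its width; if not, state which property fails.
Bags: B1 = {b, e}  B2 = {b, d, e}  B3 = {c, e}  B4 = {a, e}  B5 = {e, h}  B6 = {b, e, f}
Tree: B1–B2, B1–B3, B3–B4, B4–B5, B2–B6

No — vertex g appears in no bag.

A tree decomposition must satisfy three properties: every vertex lies in some bag; for every edge, both endpoints lie together in some bag; and for every vertex, the bags containing it form a connected subtree. Here vertex g appears in no bag, so the decomposition is invalid.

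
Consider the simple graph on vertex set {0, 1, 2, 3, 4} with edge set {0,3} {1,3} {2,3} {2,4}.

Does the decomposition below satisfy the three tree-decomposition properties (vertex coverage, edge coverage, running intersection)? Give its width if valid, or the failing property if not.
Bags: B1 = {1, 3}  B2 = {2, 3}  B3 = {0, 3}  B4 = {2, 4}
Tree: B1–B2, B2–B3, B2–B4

Vertex coverage: the bags together contain {0, 1, 2, 3, 4}, the full vertex set. Edge coverage: each edge of G has both endpoints in at least one bag. Running intersection: for every vertex, the bags containing it form a connected subtree. All three properties hold, so this is a valid tree decomposition of width max|bag| − 1 = 1, and hence tw(G) ≤ 1.

Yes; width 1.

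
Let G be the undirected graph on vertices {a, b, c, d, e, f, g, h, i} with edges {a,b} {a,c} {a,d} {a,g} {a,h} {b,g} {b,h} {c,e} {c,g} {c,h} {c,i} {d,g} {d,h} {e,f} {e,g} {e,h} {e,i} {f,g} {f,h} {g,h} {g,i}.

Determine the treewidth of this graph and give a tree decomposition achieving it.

Treewidth 3.
One such decomposition:
Bags: B1 = {c, e, g, h}  B2 = {a, c, g, h}  B3 = {c, e, g, i}  B4 = {e, f, g, h}  B5 = {a, b, g, h}  B6 = {a, d, g, h}
Tree: B1–B2, B1–B3, B1–B4, B2–B5, B2–B6

The largest bag has 4 vertices, giving width 3; this decomposition certifies tw(G) ≤ 3. On the other hand G contains the 4-clique {a, d, g, h}. A clique must lie in a single bag of any decomposition, so no decomposition can have width below 3. The upper and lower bounds meet at 3, so that is the treewidth.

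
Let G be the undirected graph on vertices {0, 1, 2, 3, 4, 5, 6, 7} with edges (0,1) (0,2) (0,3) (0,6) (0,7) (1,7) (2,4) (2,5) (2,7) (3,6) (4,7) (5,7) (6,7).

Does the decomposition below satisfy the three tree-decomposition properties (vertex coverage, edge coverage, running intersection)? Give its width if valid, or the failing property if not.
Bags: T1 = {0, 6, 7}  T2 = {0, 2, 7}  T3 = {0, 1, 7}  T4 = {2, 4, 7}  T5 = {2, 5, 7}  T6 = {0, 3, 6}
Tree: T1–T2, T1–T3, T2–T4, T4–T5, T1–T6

Yes; width 2.

Every vertex of G appears in some bag (union = {0, 1, 2, 3, 4, 5, 6, 7}); every edge is covered by a bag; and for each vertex v the set of bags containing v is connected in the bag tree. The decomposition is therefore valid. The largest bag has 3 vertices, so the width is 2.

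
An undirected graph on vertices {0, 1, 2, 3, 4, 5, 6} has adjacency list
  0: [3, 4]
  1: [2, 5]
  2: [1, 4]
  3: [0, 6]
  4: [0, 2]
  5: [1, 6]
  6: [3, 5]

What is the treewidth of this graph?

2

A width-2 tree decomposition is:
Bags: B1 = {1, 5, 6}  B2 = {1, 2, 6}  B3 = {2, 4, 6}  B4 = {0, 4, 6}  B5 = {0, 3, 6}
Tree: B1–B2, B2–B3, B3–B4, B4–B5
Every bag has size at most 3, so the width is 3 − 1 = 2 and tw(G) ≤ 2. The edges 6–5–1–2–4–0–3–6 form a cycle, so G is not a tree and its treewidth is at least 2. Hence tw(G) = 2 exactly.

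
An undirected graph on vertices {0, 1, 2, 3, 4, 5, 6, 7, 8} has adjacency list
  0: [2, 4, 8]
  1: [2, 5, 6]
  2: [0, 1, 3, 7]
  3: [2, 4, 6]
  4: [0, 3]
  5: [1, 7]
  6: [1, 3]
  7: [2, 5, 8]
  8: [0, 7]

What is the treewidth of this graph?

3

A width-3 tree decomposition is:
Bags: B1 = {1, 3, 4, 6}  B2 = {1, 2, 3, 4}  B3 = {0, 1, 2, 4}  B4 = {0, 1, 2, 5}  B5 = {0, 2, 5, 7}  B6 = {0, 5, 7, 8}
Tree: B1–B2, B2–B3, B3–B4, B4–B5, B5–B6
Every bag has size at most 4, so the width is 4 − 1 = 3 and tw(G) ≤ 3. For the lower bound: the 4 vertex sets {3,4,6}, {1}, {2}, {0,5,7,8} are disjoint, each induces a connected subgraph, and every pair is joined by at least one edge of G. Contracting each set to a single vertex therefore yields K_{4} as a minor, and since treewidth is minor-monotone, tw(G) ≥ tw(K_{4}) = 3. Therefore the treewidth is 3.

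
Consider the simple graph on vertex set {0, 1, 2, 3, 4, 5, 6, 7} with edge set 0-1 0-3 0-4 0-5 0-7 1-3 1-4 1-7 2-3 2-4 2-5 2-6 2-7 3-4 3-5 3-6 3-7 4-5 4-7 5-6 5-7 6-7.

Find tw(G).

A width-4 tree decomposition is:
Bags: B1 = {0, 1, 3, 4, 7}  B2 = {0, 3, 4, 5, 7}  B3 = {2, 3, 4, 5, 7}  B4 = {2, 3, 5, 6, 7}
Tree: B1–B2, B2–B3, B3–B4
Every bag has size at most 5, so the width is 5 − 1 = 4 and tw(G) ≤ 4. Conversely, {0, 1, 3, 4, 7} is a clique of size 5, and the vertices of any clique must share a bag in every tree decomposition; so some bag has ≥ 5 vertices and tw(G) ≥ 4. The upper and lower bounds meet at 4, so that is the treewidth.

4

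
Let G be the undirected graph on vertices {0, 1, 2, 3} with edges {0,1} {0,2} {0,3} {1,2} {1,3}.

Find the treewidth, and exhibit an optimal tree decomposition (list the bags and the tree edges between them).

Each bag holds 3 vertices, so the decomposition has width 2, which upper-bounds the treewidth. For the lower bound, the 3 vertices {0, 1, 2} are pairwise adjacent, and any tree decomposition puts a clique entirely inside one bag — forcing width ≥ 2. The upper and lower bounds meet at 2, so that is the treewidth.

Treewidth 2.
Bags: B1 = {0, 1, 3}  B2 = {0, 1, 2}
Tree: B1–B2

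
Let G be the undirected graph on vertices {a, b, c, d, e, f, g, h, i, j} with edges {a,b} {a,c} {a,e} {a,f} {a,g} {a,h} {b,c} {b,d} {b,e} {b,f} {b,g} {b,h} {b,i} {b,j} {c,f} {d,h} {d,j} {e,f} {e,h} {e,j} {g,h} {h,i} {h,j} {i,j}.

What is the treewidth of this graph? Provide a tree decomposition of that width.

Treewidth 3.
One optimal decomposition is:
Bags: B1 = {a, b, e, h}  B2 = {b, e, h, j}  B3 = {a, b, g, h}  B4 = {b, h, i, j}  B5 = {a, b, e, f}  B6 = {a, b, c, f}  B7 = {b, d, h, j}
Tree: B1–B2, B1–B3, B2–B4, B1–B5, B5–B6, B2–B7

Every bag has size at most 4, so the width is 4 − 1 = 3 and tw(G) ≤ 3. For the lower bound, the 4 vertices {a, b, g, h} are pairwise adjacent, and any tree decomposition puts a clique entirely inside one bag — forcing width ≥ 3. Combining the bounds, tw(G) = 3.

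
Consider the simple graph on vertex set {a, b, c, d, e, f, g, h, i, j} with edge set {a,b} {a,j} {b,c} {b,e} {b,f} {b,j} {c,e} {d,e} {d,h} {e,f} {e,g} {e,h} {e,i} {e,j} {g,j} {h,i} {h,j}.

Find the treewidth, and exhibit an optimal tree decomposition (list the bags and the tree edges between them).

Every bag has size at most 3, so the width is 3 − 1 = 2 and tw(G) ≤ 2. For the lower bound, the 3 vertices {b, e, f} are pairwise adjacent, and any tree decomposition puts a clique entirely inside one bag — forcing width ≥ 2. Combining the bounds, tw(G) = 2.

Treewidth 2.
Bags: B1 = {e, h, j}  B2 = {b, e, j}  B3 = {e, h, i}  B4 = {d, e, h}  B5 = {b, c, e}  B6 = {a, b, j}  B7 = {e, g, j}  B8 = {b, e, f}
Tree: B1–B2, B1–B3, B3–B4, B2–B5, B2–B6, B2–B7, B2–B8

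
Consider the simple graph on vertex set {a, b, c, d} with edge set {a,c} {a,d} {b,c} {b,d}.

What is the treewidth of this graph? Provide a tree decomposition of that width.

Treewidth 2.
Bags: B1 = {a, b, d}  B2 = {a, b, c}
Tree: B1–B2

Every bag has size at most 3, so the width is 3 − 1 = 2 and tw(G) ≤ 2. For the lower bound, G contains the cycle b–d–a–c–b, so G is not a forest; only forests have treewidth ≤ 1, hence tw(G) ≥ 2. Hence tw(G) = 2 exactly.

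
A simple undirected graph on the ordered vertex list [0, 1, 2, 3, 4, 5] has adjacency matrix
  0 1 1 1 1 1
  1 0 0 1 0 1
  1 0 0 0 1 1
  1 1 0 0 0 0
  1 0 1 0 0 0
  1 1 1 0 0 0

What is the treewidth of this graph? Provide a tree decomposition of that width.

Treewidth 2.
One such decomposition:
Bags: B1 = {0, 2, 5}  B2 = {0, 1, 5}  B3 = {0, 1, 3}  B4 = {0, 2, 4}
Tree: B1–B2, B2–B3, B1–B4

Each bag holds 3 vertices, so the decomposition has width 2, which upper-bounds the treewidth. For the lower bound, the 3 vertices {0, 1, 3} are pairwise adjacent, and any tree decomposition puts a clique entirely inside one bag — forcing width ≥ 2. Therefore the treewidth is 2.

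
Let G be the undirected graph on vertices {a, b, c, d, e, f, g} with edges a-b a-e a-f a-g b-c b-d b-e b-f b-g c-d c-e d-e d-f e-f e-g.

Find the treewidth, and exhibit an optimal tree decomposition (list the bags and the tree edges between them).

Treewidth 3.
One optimal decomposition is:
Bags: B1 = {b, d, e, f}  B2 = {a, b, e, f}  B3 = {b, c, d, e}  B4 = {a, b, e, g}
Tree: B1–B2, B1–B3, B2–B4

Each bag holds 4 vertices, so the decomposition has width 3, which upper-bounds the treewidth. For the lower bound, the 4 vertices {b, c, d, e} are pairwise adjacent, and any tree decomposition puts a clique entirely inside one bag — forcing width ≥ 3. The upper and lower bounds meet at 3, so that is the treewidth.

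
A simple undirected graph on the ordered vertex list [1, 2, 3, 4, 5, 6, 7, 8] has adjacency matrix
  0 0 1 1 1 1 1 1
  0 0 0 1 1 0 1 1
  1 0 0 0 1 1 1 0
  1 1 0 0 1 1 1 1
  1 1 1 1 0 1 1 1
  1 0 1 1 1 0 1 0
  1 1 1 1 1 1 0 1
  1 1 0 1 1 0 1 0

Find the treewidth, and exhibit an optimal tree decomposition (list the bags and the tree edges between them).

Each bag holds 5 vertices, so the decomposition has width 4, which upper-bounds the treewidth. Conversely, {1, 3, 5, 6, 7} is a clique of size 5, and the vertices of any clique must share a bag in every tree decomposition; so some bag has ≥ 5 vertices and tw(G) ≥ 4. Hence tw(G) = 4 exactly.

Treewidth 4.
Bags: B1 = {1, 3, 5, 6, 7}  B2 = {1, 4, 5, 6, 7}  B3 = {1, 4, 5, 7, 8}  B4 = {2, 4, 5, 7, 8}
Tree: B1–B2, B2–B3, B3–B4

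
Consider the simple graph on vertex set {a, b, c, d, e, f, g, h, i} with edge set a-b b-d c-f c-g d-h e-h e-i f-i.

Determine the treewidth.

A width-1 tree decomposition is:
Bags: B1 = {c, g}  B2 = {c, f}  B3 = {f, i}  B4 = {e, i}  B5 = {e, h}  B6 = {d, h}  B7 = {b, d}  B8 = {a, b}
Tree: B1–B2, B2–B3, B3–B4, B4–B5, B5–B6, B6–B7, B7–B8
Each bag holds 2 vertices, so the decomposition has width 1, which upper-bounds the treewidth. G has an edge, so its treewidth is at least 1. Combining the bounds, tw(G) = 1.

1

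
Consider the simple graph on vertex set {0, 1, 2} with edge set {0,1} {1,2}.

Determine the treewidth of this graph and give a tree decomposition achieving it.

Each bag holds 2 vertices, so the decomposition has width 1, which upper-bounds the treewidth. Any graph with an edge has treewidth ≥ 1, and G has the edge 2–1. Combining the bounds, tw(G) = 1.

Treewidth 1.
One such decomposition:
Bags: B1 = {1, 2}  B2 = {0, 1}
Tree: B1–B2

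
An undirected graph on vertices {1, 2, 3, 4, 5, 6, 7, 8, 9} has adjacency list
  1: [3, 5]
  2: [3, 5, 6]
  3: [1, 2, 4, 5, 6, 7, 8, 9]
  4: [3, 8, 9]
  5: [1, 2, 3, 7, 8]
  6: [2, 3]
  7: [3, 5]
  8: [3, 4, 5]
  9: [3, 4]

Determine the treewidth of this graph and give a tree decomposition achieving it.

Treewidth 2.
One optimal decomposition is:
Bags: B1 = {2, 3, 5}  B2 = {2, 3, 6}  B3 = {3, 5, 7}  B4 = {3, 5, 8}  B5 = {3, 4, 8}  B6 = {3, 4, 9}  B7 = {1, 3, 5}
Tree: B1–B2, B1–B3, B3–B4, B4–B5, B5–B6, B1–B7

The largest bag has 3 vertices, giving width 2; this decomposition certifies tw(G) ≤ 2. Conversely, {3, 4, 9} is a clique of size 3, and the vertices of any clique must share a bag in every tree decomposition; so some bag has ≥ 3 vertices and tw(G) ≥ 2. Combining the bounds, tw(G) = 2.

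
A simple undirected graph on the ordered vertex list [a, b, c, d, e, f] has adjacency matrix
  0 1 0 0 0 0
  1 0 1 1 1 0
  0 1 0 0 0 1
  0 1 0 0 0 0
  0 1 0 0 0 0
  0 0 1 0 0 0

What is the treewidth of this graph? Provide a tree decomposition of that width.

The largest bag has 2 vertices, giving width 1; this decomposition certifies tw(G) ≤ 1. G has an edge, so its treewidth is at least 1. Combining the bounds, tw(G) = 1.

Treewidth 1.
One optimal decomposition is:
Bags: B1 = {c, f}  B2 = {b, c}  B3 = {b, e}  B4 = {b, d}  B5 = {a, b}
Tree: B1–B2, B2–B3, B2–B4, B3–B5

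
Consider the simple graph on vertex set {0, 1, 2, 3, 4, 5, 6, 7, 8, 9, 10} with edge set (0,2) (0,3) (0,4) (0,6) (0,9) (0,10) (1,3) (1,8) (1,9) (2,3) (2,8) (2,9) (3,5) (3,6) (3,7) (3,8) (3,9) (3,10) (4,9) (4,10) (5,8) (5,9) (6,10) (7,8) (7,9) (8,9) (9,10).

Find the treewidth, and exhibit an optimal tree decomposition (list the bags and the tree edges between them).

Treewidth 3.
One such decomposition:
Bags: B1 = {0, 4, 9, 10}  B2 = {0, 3, 9, 10}  B3 = {0, 2, 3, 9}  B4 = {2, 3, 8, 9}  B5 = {0, 3, 6, 10}  B6 = {3, 7, 8, 9}  B7 = {1, 3, 8, 9}  B8 = {3, 5, 8, 9}
Tree: B1–B2, B2–B3, B3–B4, B2–B5, B4–B6, B4–B7, B6–B8

Each bag holds 4 vertices, so the decomposition has width 3, which upper-bounds the treewidth. For the lower bound, the 4 vertices {0, 2, 3, 9} are pairwise adjacent, and any tree decomposition puts a clique entirely inside one bag — forcing width ≥ 3. The upper and lower bounds meet at 3, so that is the treewidth.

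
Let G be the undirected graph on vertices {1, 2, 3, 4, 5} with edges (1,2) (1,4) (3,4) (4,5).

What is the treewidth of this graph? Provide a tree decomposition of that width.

Each bag holds 2 vertices, so the decomposition has width 1, which upper-bounds the treewidth. Since G has at least one edge (e.g. 1–4), it is not an edgeless graph, so tw(G) ≥ 1. Therefore the treewidth is 1.

Treewidth 1.
One such decomposition:
Bags: B1 = {1, 4}  B2 = {3, 4}  B3 = {1, 2}  B4 = {4, 5}
Tree: B1–B2, B1–B3, B1–B4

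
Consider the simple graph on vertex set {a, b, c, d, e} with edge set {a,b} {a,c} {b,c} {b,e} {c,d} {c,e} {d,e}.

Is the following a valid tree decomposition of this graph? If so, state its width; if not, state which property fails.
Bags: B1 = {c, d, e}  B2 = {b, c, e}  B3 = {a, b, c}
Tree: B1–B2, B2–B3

Yes; width 2.

Every vertex of G appears in some bag (union = {a, b, c, d, e}); every edge is covered by a bag; and for each vertex v the set of bags containing v is connected in the bag tree. The decomposition is therefore valid. The largest bag has 3 vertices, so the width is 2.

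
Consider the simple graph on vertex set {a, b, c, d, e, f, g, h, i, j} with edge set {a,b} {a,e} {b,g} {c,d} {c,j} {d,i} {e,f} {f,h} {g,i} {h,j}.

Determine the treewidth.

A width-2 tree decomposition is:
Bags: B1 = {c, h, j}  B2 = {c, f, h}  B3 = {c, e, f}  B4 = {a, c, e}  B5 = {a, b, c}  B6 = {b, c, g}  B7 = {c, g, i}  B8 = {c, d, i}
Tree: B1–B2, B2–B3, B3–B4, B4–B5, B5–B6, B6–B7, B7–B8
The largest bag has 3 vertices, giving width 2; this decomposition certifies tw(G) ≤ 2. Since c–j–h–f–e–a–b–g–i–d–c is a cycle in G, G is not acyclic. Forests are exactly the graphs of treewidth ≤ 1, so tw(G) ≥ 2. Therefore the treewidth is 2.

2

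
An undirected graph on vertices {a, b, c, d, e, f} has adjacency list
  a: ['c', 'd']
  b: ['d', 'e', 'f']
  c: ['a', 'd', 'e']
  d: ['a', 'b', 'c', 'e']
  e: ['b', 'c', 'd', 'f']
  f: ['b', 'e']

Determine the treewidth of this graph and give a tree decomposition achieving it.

Treewidth 2.
Bags: B1 = {b, d, e}  B2 = {b, e, f}  B3 = {c, d, e}  B4 = {a, c, d}
Tree: B1–B2, B1–B3, B3–B4

The largest bag has 3 vertices, giving width 2; this decomposition certifies tw(G) ≤ 2. Conversely, {c, d, e} is a clique of size 3, and the vertices of any clique must share a bag in every tree decomposition; so some bag has ≥ 3 vertices and tw(G) ≥ 2. Therefore the treewidth is 2.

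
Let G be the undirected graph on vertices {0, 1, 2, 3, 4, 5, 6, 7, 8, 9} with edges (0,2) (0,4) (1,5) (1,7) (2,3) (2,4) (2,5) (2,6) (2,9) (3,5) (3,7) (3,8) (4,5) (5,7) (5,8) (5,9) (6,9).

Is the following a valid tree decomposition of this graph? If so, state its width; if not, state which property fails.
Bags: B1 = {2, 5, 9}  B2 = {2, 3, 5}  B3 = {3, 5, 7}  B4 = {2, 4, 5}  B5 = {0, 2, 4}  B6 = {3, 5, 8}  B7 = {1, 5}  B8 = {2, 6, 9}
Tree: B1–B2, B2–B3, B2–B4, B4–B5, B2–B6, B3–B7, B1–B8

No — edge (7,1) lies in no bag.

A tree decomposition must satisfy three properties: every vertex lies in some bag; for every edge, both endpoints lie together in some bag; and for every vertex, the bags containing it form a connected subtree. Here edge (7,1) lies in no bag, so the decomposition is invalid.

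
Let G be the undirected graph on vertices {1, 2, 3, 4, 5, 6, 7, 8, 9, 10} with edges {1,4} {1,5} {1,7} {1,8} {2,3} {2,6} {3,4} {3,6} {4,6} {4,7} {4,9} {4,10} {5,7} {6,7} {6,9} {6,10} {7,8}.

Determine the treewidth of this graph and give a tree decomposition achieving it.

Each bag holds 3 vertices, so the decomposition has width 2, which upper-bounds the treewidth. For the lower bound, the 3 vertices {1, 7, 8} are pairwise adjacent, and any tree decomposition puts a clique entirely inside one bag — forcing width ≥ 2. Therefore the treewidth is 2.

Treewidth 2.
Bags: B1 = {3, 4, 6}  B2 = {2, 3, 6}  B3 = {4, 6, 7}  B4 = {1, 4, 7}  B5 = {4, 6, 9}  B6 = {1, 5, 7}  B7 = {1, 7, 8}  B8 = {4, 6, 10}
Tree: B1–B2, B1–B3, B3–B4, B1–B5, B4–B6, B4–B7, B1–B8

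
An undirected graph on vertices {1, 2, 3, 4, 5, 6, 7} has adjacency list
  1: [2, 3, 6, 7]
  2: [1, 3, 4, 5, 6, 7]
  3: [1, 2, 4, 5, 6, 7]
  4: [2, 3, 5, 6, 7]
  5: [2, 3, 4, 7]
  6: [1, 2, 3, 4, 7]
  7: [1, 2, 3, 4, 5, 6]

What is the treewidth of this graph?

4

A width-4 tree decomposition is:
Bags: B1 = {2, 3, 4, 5, 7}  B2 = {2, 3, 4, 6, 7}  B3 = {1, 2, 3, 6, 7}
Tree: B1–B2, B2–B3
The largest bag has 5 vertices, giving width 4; this decomposition certifies tw(G) ≤ 4. For the lower bound, the 5 vertices {1, 2, 3, 6, 7} are pairwise adjacent, and any tree decomposition puts a clique entirely inside one bag — forcing width ≥ 4. Therefore the treewidth is 4.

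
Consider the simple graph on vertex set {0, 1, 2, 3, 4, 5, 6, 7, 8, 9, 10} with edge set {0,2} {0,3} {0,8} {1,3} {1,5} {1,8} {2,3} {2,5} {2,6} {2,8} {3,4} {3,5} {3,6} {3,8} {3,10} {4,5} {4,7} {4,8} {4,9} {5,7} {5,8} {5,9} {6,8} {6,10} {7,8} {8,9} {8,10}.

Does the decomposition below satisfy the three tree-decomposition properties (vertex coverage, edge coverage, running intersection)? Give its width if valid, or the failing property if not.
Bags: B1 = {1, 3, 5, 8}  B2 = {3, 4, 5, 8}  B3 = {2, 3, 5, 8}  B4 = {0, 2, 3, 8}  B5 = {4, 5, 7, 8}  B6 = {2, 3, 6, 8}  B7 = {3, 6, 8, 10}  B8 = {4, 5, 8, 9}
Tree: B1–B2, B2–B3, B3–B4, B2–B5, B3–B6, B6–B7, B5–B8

Yes; width 3.

Vertex coverage: the bags together contain {0, 1, 2, 3, 4, 5, 6, 7, 8, 9, 10}, the full vertex set. Edge coverage: each edge of G has both endpoints in at least one bag. Running intersection: for every vertex, the bags containing it form a connected subtree. All three properties hold, so this is a valid tree decomposition of width max|bag| − 1 = 3, and hence tw(G) ≤ 3.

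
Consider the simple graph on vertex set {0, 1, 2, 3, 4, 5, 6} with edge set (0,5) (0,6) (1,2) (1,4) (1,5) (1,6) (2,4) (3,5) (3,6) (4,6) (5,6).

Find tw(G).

A width-2 tree decomposition is:
Bags: B1 = {3, 5, 6}  B2 = {1, 5, 6}  B3 = {1, 4, 6}  B4 = {0, 5, 6}  B5 = {1, 2, 4}
Tree: B1–B2, B2–B3, B2–B4, B3–B5
The largest bag has 3 vertices, giving width 2; this decomposition certifies tw(G) ≤ 2. On the other hand G contains the 3-clique {1, 2, 4}. A clique must lie in a single bag of any decomposition, so no decomposition can have width below 2. Combining the bounds, tw(G) = 2.

2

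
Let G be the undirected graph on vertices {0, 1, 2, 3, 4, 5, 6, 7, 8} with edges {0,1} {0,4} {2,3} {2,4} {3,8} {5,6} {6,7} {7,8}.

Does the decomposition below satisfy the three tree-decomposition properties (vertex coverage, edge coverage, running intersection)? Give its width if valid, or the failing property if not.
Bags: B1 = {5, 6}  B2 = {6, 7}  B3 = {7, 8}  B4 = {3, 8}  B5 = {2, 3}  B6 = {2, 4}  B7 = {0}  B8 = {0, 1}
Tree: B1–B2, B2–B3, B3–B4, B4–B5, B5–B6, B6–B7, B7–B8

A tree decomposition must satisfy three properties: every vertex lies in some bag; for every edge, both endpoints lie together in some bag; and for every vertex, the bags containing it form a connected subtree. Here edge (4,0) lies in no bag, so the decomposition is invalid.

No — edge (4,0) lies in no bag.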